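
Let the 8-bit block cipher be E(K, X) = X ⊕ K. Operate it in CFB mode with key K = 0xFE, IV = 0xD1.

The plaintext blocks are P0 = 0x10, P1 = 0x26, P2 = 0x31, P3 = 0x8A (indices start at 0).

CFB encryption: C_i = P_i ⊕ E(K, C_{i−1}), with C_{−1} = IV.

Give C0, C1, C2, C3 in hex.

C0 = 0x3F, C1 = 0xE7, C2 = 0x28, C3 = 0x5C

C0: E(K, 0xD1) = 0x2F; 0x10 ⊕ 0x2F = 0x3F.
C1: E(K, 0x3F) = 0xC1; 0x26 ⊕ 0xC1 = 0xE7.
C2: E(K, 0xE7) = 0x19; 0x31 ⊕ 0x19 = 0x28.
C3: E(K, 0x28) = 0xD6; 0x8A ⊕ 0xD6 = 0x5C.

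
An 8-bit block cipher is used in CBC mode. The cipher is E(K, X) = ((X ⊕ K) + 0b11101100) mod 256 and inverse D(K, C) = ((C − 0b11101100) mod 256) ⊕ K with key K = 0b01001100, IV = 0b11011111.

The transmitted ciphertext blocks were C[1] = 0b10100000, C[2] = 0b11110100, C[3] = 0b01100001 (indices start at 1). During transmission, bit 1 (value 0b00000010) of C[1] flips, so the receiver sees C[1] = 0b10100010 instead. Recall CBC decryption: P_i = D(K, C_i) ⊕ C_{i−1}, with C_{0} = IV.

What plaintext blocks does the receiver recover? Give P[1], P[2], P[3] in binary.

Only C[1] changed, to 0b10100010. In CBC, a change in C_i garbles P_i and flips the same bit in P_{i+1}. Decrypting the received ciphertext:
P[1]: D(K, 0b10100010) = 0b11111010; 0b11111010 ⊕ 0b11011111 = 0b00100101.
P[2]: D(K, 0b11110100) = 0b01000100; 0b01000100 ⊕ 0b10100010 = 0b11100110.
P[3]: D(K, 0b01100001) = 0b00111001; 0b00111001 ⊕ 0b11110100 = 0b11001101.
Blocks that differ from the original plaintext: P[1], P[2].

P[1] = 0b00100101, P[2] = 0b11100110, P[3] = 0b11001101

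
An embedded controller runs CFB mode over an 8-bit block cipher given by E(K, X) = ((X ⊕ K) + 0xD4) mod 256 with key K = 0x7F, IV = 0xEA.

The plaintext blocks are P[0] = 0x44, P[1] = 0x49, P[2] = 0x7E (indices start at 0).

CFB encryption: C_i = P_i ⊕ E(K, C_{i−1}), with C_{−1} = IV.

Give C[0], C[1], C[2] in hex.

C[0]: E(K, 0xEA) = 0x69; 0x44 ⊕ 0x69 = 0x2D.
C[1]: E(K, 0x2D) = 0x26; 0x49 ⊕ 0x26 = 0x6F.
C[2]: E(K, 0x6F) = 0xE4; 0x7E ⊕ 0xE4 = 0x9A.

C[0] = 0x2D, C[1] = 0x6F, C[2] = 0x9A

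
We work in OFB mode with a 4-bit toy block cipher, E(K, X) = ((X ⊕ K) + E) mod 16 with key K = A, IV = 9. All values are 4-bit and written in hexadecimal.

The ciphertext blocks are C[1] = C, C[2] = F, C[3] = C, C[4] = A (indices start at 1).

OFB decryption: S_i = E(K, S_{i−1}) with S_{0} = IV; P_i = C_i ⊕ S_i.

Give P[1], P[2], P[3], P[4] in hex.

P[1] = D, P[2] = 6, P[3] = D, P[4] = 3

P[1]: S = E(K, 9) = 1; C ⊕ 1 = D.
P[2]: S = E(K, 1) = 9; F ⊕ 9 = 6.
P[3]: S = E(K, 9) = 1; C ⊕ 1 = D.
P[4]: S = E(K, 1) = 9; A ⊕ 9 = 3.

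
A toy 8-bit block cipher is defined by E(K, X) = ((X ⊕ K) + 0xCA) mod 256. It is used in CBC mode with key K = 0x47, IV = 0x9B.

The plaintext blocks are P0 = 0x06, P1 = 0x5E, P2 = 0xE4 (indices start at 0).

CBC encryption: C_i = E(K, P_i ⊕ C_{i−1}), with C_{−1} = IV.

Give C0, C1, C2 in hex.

C0: P0 ⊕ 0x9B = 0x9D; E(K, 0x9D) = 0xA4.
C1: P1 ⊕ 0xA4 = 0xFA; E(K, 0xFA) = 0x87.
C2: P2 ⊕ 0x87 = 0x63; E(K, 0x63) = 0xEE.

C0 = 0xA4, C1 = 0x87, C2 = 0xEE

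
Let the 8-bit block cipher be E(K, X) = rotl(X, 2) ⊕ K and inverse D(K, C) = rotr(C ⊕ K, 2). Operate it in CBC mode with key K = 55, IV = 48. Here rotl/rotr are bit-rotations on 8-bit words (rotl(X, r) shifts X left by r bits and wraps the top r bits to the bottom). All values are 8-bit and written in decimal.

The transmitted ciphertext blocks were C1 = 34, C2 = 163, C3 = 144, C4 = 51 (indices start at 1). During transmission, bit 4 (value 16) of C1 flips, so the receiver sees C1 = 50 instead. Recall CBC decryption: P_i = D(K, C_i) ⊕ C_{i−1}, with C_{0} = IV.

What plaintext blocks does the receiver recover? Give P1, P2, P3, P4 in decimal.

P1 = 113, P2 = 23, P3 = 74, P4 = 145

Only C1 changed, to 50. In CBC, a change in C_i garbles P_i and flips the same bit in P_{i+1}. Decrypting the received ciphertext:
P1: D(K, 50) = 65; 65 ⊕ 48 = 113.
P2: D(K, 163) = 37; 37 ⊕ 50 = 23.
P3: D(K, 144) = 233; 233 ⊕ 163 = 74.
P4: D(K, 51) = 1; 1 ⊕ 144 = 145.
Blocks that differ from the original plaintext: P1, P2.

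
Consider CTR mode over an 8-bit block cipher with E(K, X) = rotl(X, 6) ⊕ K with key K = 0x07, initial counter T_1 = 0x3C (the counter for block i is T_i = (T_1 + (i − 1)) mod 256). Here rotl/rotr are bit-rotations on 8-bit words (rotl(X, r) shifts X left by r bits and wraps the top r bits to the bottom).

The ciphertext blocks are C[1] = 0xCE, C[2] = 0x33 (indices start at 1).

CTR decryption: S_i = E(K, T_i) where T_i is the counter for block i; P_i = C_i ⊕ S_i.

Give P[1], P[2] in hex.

P[1] = 0xC6, P[2] = 0x7B

P[1]: T = 0x3C, S = E(K, T) = 0x08; 0xCE ⊕ 0x08 = 0xC6.
P[2]: T = 0x3D, S = E(K, T) = 0x48; 0x33 ⊕ 0x48 = 0x7B.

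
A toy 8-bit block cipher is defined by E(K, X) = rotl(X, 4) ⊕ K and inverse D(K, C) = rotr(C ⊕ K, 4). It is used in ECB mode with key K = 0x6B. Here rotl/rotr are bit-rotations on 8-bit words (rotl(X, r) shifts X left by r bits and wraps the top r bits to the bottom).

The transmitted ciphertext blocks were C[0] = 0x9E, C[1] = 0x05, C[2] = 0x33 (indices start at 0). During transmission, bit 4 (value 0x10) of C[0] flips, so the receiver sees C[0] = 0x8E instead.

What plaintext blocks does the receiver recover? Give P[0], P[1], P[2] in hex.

P[0] = 0x5E, P[1] = 0xE6, P[2] = 0x85

ECB decryption: P_i = D(K, C_i).
Only C[0] changed, to 0x8E. In ECB, a change in C_i affects only P_i. Decrypting the received ciphertext:
P[0]: D(K, 0x8E) = 0x5E.
P[1]: D(K, 0x05) = 0xE6.
P[2]: D(K, 0x33) = 0x85.
Blocks that differ from the original plaintext: P[0].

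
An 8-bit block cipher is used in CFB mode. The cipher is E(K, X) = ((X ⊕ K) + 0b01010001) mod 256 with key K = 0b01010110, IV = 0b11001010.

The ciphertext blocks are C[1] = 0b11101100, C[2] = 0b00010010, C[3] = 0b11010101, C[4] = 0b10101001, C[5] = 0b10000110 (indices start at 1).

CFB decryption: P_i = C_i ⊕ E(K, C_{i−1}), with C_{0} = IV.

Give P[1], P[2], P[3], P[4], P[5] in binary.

P[1]: E(K, 0b11001010) = 0b11101101; 0b11101100 ⊕ 0b11101101 = 0b00000001.
P[2]: E(K, 0b11101100) = 0b00001011; 0b00010010 ⊕ 0b00001011 = 0b00011001.
P[3]: E(K, 0b00010010) = 0b10010101; 0b11010101 ⊕ 0b10010101 = 0b01000000.
P[4]: E(K, 0b11010101) = 0b11010100; 0b10101001 ⊕ 0b11010100 = 0b01111101.
P[5]: E(K, 0b10101001) = 0b01010000; 0b10000110 ⊕ 0b01010000 = 0b11010110.

P[1] = 0b00000001, P[2] = 0b00011001, P[3] = 0b01000000, P[4] = 0b01111101, P[5] = 0b11010110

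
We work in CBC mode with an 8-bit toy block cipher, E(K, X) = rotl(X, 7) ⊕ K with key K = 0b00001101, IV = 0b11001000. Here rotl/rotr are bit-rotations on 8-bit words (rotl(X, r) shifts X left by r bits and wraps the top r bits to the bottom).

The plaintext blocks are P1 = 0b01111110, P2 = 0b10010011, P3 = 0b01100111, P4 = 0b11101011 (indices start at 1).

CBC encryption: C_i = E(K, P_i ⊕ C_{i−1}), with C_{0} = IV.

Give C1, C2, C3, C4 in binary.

C1: P1 ⊕ 0b11001000 = 0b10110110; E(K, 0b10110110) = 0b01010110.
C2: P2 ⊕ 0b01010110 = 0b11000101; E(K, 0b11000101) = 0b11101111.
C3: P3 ⊕ 0b11101111 = 0b10001000; E(K, 0b10001000) = 0b01001001.
C4: P4 ⊕ 0b01001001 = 0b10100010; E(K, 0b10100010) = 0b01011100.

C1 = 0b01010110, C2 = 0b11101111, C3 = 0b01001001, C4 = 0b01011100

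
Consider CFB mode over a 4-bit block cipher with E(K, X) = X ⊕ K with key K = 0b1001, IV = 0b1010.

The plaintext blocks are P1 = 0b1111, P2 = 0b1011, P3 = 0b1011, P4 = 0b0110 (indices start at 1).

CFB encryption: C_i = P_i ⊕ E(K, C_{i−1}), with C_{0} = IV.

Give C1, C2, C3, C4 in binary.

C1 = 0b1100, C2 = 0b1110, C3 = 0b1100, C4 = 0b0011

C1: E(K, 0b1010) = 0b0011; 0b1111 ⊕ 0b0011 = 0b1100.
C2: E(K, 0b1100) = 0b0101; 0b1011 ⊕ 0b0101 = 0b1110.
C3: E(K, 0b1110) = 0b0111; 0b1011 ⊕ 0b0111 = 0b1100.
C4: E(K, 0b1100) = 0b0101; 0b0110 ⊕ 0b0101 = 0b0011.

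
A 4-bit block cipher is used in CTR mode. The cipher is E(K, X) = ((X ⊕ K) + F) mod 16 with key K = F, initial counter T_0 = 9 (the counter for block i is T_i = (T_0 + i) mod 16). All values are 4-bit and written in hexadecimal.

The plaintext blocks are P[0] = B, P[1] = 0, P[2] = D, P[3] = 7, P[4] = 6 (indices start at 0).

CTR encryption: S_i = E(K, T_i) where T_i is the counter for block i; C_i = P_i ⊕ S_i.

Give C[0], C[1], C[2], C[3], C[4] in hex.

C[0]: T = 9, S = E(K, T) = 5; B ⊕ 5 = E.
C[1]: T = A, S = E(K, T) = 4; 0 ⊕ 4 = 4.
C[2]: T = B, S = E(K, T) = 3; D ⊕ 3 = E.
C[3]: T = C, S = E(K, T) = 2; 7 ⊕ 2 = 5.
C[4]: T = D, S = E(K, T) = 1; 6 ⊕ 1 = 7.

C[0] = E, C[1] = 4, C[2] = E, C[3] = 5, C[4] = 7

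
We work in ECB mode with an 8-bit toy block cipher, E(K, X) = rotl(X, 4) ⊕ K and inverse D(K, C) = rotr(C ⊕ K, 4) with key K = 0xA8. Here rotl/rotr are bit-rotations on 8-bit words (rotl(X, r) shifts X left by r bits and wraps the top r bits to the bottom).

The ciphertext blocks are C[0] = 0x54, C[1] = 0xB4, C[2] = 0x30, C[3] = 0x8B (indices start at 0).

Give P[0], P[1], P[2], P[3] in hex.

ECB decryption: P_i = D(K, C_i).
P[0]: D(K, 0x54) = 0xCF.
P[1]: D(K, 0xB4) = 0xC1.
P[2]: D(K, 0x30) = 0x89.
P[3]: D(K, 0x8B) = 0x32.

P[0] = 0xCF, P[1] = 0xC1, P[2] = 0x89, P[3] = 0x32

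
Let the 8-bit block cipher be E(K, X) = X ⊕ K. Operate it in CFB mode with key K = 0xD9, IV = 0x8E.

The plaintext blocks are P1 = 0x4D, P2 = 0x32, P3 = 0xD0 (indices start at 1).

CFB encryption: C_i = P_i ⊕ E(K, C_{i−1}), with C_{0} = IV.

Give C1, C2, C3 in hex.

C1: E(K, 0x8E) = 0x57; 0x4D ⊕ 0x57 = 0x1A.
C2: E(K, 0x1A) = 0xC3; 0x32 ⊕ 0xC3 = 0xF1.
C3: E(K, 0xF1) = 0x28; 0xD0 ⊕ 0x28 = 0xF8.

C1 = 0x1A, C2 = 0xF1, C3 = 0xF8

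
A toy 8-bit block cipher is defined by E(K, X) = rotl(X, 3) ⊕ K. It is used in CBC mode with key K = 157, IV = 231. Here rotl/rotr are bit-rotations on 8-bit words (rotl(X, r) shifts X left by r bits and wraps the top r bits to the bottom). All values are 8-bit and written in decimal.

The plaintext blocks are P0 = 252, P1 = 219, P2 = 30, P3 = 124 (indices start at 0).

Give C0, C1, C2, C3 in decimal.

C0 = 69, C1 = 105, C2 = 38, C3 = 79

CBC encryption: C_i = E(K, P_i ⊕ C_{i−1}), with C_{−1} = IV.
C0: P0 ⊕ 231 = 27; E(K, 27) = 69.
C1: P1 ⊕ 69 = 158; E(K, 158) = 105.
C2: P2 ⊕ 105 = 119; E(K, 119) = 38.
C3: P3 ⊕ 38 = 90; E(K, 90) = 79.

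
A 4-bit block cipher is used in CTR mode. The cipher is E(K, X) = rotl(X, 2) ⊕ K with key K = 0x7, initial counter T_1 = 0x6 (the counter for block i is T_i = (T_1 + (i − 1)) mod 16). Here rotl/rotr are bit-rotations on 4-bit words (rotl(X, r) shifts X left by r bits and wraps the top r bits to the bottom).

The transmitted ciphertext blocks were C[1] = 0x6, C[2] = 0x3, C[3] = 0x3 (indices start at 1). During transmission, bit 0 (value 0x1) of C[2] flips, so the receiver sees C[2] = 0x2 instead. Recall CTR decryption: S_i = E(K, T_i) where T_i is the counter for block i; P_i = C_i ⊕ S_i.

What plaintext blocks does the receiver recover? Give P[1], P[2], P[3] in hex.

P[1] = 0x8, P[2] = 0x8, P[3] = 0x6

Only C[2] changed, to 0x2. In CTR, a change in C_i flips the same bit in P_i only; the keystream is unaffected. Decrypting the received ciphertext:
P[1]: T = 0x6, S = E(K, T) = 0xE; 0x6 ⊕ 0xE = 0x8.
P[2]: T = 0x7, S = E(K, T) = 0xA; 0x2 ⊕ 0xA = 0x8.
P[3]: T = 0x8, S = E(K, T) = 0x5; 0x3 ⊕ 0x5 = 0x6.
Blocks that differ from the original plaintext: P[2].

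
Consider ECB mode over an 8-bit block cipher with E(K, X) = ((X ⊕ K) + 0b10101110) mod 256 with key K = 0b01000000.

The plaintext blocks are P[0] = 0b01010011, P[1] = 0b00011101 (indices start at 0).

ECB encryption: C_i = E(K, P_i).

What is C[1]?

C[1] = 0b00001011

C[1]: E(K, 0b00011101) = 0b00001011.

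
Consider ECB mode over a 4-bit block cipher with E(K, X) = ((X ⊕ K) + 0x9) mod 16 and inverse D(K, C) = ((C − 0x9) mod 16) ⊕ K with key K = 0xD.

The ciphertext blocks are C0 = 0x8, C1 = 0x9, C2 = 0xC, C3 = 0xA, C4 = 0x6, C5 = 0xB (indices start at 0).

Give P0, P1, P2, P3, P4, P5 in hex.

P0 = 0x2, P1 = 0xD, P2 = 0xE, P3 = 0xC, P4 = 0x0, P5 = 0xF

ECB decryption: P_i = D(K, C_i).
P0: D(K, 0x8) = 0x2.
P1: D(K, 0x9) = 0xD.
P2: D(K, 0xC) = 0xE.
P3: D(K, 0xA) = 0xC.
P4: D(K, 0x6) = 0x0.
P5: D(K, 0xB) = 0xF.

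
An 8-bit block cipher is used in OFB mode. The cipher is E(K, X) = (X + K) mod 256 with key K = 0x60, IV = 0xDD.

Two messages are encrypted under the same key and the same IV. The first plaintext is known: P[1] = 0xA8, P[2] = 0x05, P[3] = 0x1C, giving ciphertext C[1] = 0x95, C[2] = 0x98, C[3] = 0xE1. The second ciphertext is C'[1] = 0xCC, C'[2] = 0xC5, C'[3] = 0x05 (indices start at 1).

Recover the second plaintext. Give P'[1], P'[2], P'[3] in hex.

In OFB with a reused IV, both messages share the same keystream S_i, so C_i ⊕ C'_i = P_i ⊕ P'_i and thus P'_i = P_i ⊕ C_i ⊕ C'_i.
P'[1]: 0xA8 ⊕ 0x95 ⊕ 0xCC = 0xF1.
P'[2]: 0x05 ⊕ 0x98 ⊕ 0xC5 = 0x58.
P'[3]: 0x1C ⊕ 0xE1 ⊕ 0x05 = 0xF8.

P'[1] = 0xF1, P'[2] = 0x58, P'[3] = 0xF8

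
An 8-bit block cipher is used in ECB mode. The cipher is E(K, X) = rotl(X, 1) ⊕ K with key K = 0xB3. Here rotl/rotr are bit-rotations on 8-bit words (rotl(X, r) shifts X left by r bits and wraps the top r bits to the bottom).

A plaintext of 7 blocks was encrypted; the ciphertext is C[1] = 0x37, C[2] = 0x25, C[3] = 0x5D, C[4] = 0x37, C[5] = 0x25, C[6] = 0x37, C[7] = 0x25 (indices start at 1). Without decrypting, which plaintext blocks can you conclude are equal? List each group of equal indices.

P[1] = P[4] = P[6]; P[2] = P[5] = P[7]

ECB encrypts each block independently with the same key, so equal ciphertext blocks imply equal plaintext blocks.
C[1] = C[4] = C[6] = 0x37, so P[1] = P[4] = P[6].
C[2] = C[5] = C[7] = 0x25, so P[2] = P[5] = P[7].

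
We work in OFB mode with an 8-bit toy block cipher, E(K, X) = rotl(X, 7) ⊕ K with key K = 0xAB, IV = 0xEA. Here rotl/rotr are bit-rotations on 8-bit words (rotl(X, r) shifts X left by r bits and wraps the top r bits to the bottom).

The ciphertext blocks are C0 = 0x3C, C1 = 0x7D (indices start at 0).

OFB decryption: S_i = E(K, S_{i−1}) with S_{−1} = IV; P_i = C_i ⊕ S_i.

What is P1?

P0: S = E(K, 0xEA) = 0xDE; 0x3C ⊕ 0xDE = 0xE2.
P1: S = E(K, 0xDE) = 0xC4; 0x7D ⊕ 0xC4 = 0xB9.

P1 = 0xB9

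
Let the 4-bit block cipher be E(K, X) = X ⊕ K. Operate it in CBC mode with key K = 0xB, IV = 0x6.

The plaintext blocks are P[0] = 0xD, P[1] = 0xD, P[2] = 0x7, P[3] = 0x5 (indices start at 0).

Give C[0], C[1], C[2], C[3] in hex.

CBC encryption: C_i = E(K, P_i ⊕ C_{i−1}), with C_{−1} = IV.
C[0]: P[0] ⊕ 0x6 = 0xB; E(K, 0xB) = 0x0.
C[1]: P[1] ⊕ 0x0 = 0xD; E(K, 0xD) = 0x6.
C[2]: P[2] ⊕ 0x6 = 0x1; E(K, 0x1) = 0xA.
C[3]: P[3] ⊕ 0xA = 0xF; E(K, 0xF) = 0x4.

C[0] = 0x0, C[1] = 0x6, C[2] = 0xA, C[3] = 0x4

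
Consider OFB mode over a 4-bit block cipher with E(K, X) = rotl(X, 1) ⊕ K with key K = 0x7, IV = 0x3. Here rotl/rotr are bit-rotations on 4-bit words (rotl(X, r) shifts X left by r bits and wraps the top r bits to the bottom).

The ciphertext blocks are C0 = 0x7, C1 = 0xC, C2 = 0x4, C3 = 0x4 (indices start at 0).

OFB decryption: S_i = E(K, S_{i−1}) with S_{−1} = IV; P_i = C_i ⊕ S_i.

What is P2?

P0: S = E(K, 0x3) = 0x1; 0x7 ⊕ 0x1 = 0x6.
P1: S = E(K, 0x1) = 0x5; 0xC ⊕ 0x5 = 0x9.
P2: S = E(K, 0x5) = 0xD; 0x4 ⊕ 0xD = 0x9.

P2 = 0x9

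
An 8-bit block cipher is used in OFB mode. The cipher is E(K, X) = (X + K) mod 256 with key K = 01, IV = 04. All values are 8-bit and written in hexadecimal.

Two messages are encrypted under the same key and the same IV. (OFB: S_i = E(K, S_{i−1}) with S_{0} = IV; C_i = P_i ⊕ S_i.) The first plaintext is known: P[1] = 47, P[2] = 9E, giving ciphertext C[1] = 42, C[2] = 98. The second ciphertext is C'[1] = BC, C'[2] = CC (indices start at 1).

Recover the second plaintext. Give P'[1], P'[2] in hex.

P'[1] = B9, P'[2] = CA

In OFB with a reused IV, both messages share the same keystream S_i, so C_i ⊕ C'_i = P_i ⊕ P'_i and thus P'_i = P_i ⊕ C_i ⊕ C'_i.
P'[1]: 47 ⊕ 42 ⊕ BC = B9.
P'[2]: 9E ⊕ 98 ⊕ CC = CA.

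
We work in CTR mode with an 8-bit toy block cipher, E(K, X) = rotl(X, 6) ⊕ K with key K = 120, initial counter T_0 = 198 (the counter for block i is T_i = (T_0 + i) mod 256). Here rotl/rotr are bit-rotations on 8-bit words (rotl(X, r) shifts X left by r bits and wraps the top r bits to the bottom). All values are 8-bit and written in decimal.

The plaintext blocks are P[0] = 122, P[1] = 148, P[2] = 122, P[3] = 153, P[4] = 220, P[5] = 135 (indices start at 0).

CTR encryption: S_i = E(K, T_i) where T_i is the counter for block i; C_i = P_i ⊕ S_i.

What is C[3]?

C[0]: T = 198, S = E(K, T) = 201; 122 ⊕ 201 = 179.
C[1]: T = 199, S = E(K, T) = 137; 148 ⊕ 137 = 29.
C[2]: T = 200, S = E(K, T) = 74; 122 ⊕ 74 = 48.
C[3]: T = 201, S = E(K, T) = 10; 153 ⊕ 10 = 147.

C[3] = 147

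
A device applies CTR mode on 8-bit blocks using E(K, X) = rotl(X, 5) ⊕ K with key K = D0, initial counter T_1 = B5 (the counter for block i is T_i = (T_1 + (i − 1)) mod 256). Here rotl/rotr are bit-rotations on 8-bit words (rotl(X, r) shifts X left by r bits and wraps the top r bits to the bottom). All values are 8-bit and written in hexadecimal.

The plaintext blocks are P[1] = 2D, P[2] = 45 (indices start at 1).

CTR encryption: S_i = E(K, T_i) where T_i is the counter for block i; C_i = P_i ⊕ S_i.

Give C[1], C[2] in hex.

C[1]: T = B5, S = E(K, T) = 66; 2D ⊕ 66 = 4B.
C[2]: T = B6, S = E(K, T) = 06; 45 ⊕ 06 = 43.

C[1] = 4B, C[2] = 43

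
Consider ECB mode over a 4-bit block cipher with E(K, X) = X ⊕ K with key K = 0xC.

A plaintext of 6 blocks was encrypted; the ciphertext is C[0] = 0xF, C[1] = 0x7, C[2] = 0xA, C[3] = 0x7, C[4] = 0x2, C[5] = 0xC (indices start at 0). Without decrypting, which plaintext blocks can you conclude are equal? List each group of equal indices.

P[1] = P[3]

ECB encrypts each block independently with the same key, so equal ciphertext blocks imply equal plaintext blocks.
C[1] = C[3] = 0x7, so P[1] = P[3].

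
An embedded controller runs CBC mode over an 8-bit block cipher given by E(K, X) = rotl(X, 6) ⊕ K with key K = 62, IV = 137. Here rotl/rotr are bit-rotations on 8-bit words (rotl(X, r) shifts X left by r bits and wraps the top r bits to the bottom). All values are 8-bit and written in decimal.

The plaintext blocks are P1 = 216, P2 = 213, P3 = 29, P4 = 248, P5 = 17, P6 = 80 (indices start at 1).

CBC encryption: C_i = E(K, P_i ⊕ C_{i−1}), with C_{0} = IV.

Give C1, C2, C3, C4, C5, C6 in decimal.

C1 = 106, C2 = 209, C3 = 13, C4 = 67, C5 = 170, C6 = 128

C1: P1 ⊕ 137 = 81; E(K, 81) = 106.
C2: P2 ⊕ 106 = 191; E(K, 191) = 209.
C3: P3 ⊕ 209 = 204; E(K, 204) = 13.
C4: P4 ⊕ 13 = 245; E(K, 245) = 67.
C5: P5 ⊕ 67 = 82; E(K, 82) = 170.
C6: P6 ⊕ 170 = 250; E(K, 250) = 128.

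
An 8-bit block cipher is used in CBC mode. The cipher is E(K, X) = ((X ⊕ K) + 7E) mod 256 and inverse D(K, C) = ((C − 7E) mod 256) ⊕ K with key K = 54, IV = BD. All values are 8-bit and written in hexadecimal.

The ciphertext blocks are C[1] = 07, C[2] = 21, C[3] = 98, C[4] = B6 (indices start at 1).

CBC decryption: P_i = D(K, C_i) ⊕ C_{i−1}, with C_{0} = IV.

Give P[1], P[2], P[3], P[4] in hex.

P[1]: D(K, 07) = DD; DD ⊕ BD = 60.
P[2]: D(K, 21) = F7; F7 ⊕ 07 = F0.
P[3]: D(K, 98) = 4E; 4E ⊕ 21 = 6F.
P[4]: D(K, B6) = 6C; 6C ⊕ 98 = F4.

P[1] = 60, P[2] = F0, P[3] = 6F, P[4] = F4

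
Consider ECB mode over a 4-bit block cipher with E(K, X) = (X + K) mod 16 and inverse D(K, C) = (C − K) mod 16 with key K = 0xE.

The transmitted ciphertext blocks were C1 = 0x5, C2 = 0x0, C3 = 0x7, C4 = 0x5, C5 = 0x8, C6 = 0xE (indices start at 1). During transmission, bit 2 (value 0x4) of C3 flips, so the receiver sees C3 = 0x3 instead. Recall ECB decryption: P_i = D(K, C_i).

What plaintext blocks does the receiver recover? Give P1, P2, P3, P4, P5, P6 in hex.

P1 = 0x7, P2 = 0x2, P3 = 0x5, P4 = 0x7, P5 = 0xA, P6 = 0x0

Only C3 changed, to 0x3. In ECB, a change in C_i affects only P_i. Decrypting the received ciphertext:
P1: D(K, 0x5) = 0x7.
P2: D(K, 0x0) = 0x2.
P3: D(K, 0x3) = 0x5.
P4: D(K, 0x5) = 0x7.
P5: D(K, 0x8) = 0xA.
P6: D(K, 0xE) = 0x0.
Blocks that differ from the original plaintext: P3.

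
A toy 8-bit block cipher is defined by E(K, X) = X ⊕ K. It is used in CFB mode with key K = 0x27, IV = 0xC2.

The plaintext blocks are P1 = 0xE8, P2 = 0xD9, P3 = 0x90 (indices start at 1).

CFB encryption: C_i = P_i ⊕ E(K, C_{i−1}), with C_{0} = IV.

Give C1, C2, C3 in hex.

C1: E(K, 0xC2) = 0xE5; 0xE8 ⊕ 0xE5 = 0x0D.
C2: E(K, 0x0D) = 0x2A; 0xD9 ⊕ 0x2A = 0xF3.
C3: E(K, 0xF3) = 0xD4; 0x90 ⊕ 0xD4 = 0x44.

C1 = 0x0D, C2 = 0xF3, C3 = 0x44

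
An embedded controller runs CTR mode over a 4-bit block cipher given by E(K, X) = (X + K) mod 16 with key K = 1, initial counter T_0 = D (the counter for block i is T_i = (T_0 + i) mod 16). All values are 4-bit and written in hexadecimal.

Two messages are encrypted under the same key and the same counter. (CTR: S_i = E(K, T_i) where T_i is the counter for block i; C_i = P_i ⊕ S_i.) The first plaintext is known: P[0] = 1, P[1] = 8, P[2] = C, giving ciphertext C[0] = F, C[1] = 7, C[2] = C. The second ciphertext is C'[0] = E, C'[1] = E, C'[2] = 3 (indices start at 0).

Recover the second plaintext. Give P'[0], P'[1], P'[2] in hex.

P'[0] = 0, P'[1] = 1, P'[2] = 3

In CTR with a reused counter, both messages share the same keystream S_i, so C_i ⊕ C'_i = P_i ⊕ P'_i and thus P'_i = P_i ⊕ C_i ⊕ C'_i.
P'[0]: 1 ⊕ F ⊕ E = 0.
P'[1]: 8 ⊕ 7 ⊕ E = 1.
P'[2]: C ⊕ C ⊕ 3 = 3.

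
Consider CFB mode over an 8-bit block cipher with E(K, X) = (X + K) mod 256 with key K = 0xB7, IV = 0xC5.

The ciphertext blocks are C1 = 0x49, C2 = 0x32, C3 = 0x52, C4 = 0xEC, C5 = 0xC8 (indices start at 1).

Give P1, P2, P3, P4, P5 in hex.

P1 = 0x35, P2 = 0x32, P3 = 0xBB, P4 = 0xE5, P5 = 0x6B

CFB decryption: P_i = C_i ⊕ E(K, C_{i−1}), with C_{0} = IV.
P1: E(K, 0xC5) = 0x7C; 0x49 ⊕ 0x7C = 0x35.
P2: E(K, 0x49) = 0x00; 0x32 ⊕ 0x00 = 0x32.
P3: E(K, 0x32) = 0xE9; 0x52 ⊕ 0xE9 = 0xBB.
P4: E(K, 0x52) = 0x09; 0xEC ⊕ 0x09 = 0xE5.
P5: E(K, 0xEC) = 0xA3; 0xC8 ⊕ 0xA3 = 0x6B.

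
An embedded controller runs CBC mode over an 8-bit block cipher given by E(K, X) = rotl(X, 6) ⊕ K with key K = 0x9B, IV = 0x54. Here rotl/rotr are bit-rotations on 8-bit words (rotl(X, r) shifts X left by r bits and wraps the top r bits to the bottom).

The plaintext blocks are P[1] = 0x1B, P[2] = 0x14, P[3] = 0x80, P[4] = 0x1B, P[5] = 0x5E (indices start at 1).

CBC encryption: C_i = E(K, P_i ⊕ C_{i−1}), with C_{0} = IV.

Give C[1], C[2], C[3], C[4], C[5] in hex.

C[1] = 0x48, C[2] = 0x8C, C[3] = 0x98, C[4] = 0x7B, C[5] = 0xD2

C[1]: P[1] ⊕ 0x54 = 0x4F; E(K, 0x4F) = 0x48.
C[2]: P[2] ⊕ 0x48 = 0x5C; E(K, 0x5C) = 0x8C.
C[3]: P[3] ⊕ 0x8C = 0x0C; E(K, 0x0C) = 0x98.
C[4]: P[4] ⊕ 0x98 = 0x83; E(K, 0x83) = 0x7B.
C[5]: P[5] ⊕ 0x7B = 0x25; E(K, 0x25) = 0xD2.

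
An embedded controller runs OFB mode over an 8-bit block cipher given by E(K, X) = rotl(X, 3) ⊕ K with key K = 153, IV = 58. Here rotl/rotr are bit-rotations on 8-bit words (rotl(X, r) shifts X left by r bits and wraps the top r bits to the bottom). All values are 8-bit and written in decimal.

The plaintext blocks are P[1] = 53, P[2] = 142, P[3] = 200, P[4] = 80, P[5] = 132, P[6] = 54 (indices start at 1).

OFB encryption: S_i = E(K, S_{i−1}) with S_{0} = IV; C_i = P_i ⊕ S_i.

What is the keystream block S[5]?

132

C[1]: S = E(K, 58) = 72; 53 ⊕ 72 = 125.
C[2]: S = E(K, 72) = 219; 142 ⊕ 219 = 85.
C[3]: S = E(K, 219) = 71; 200 ⊕ 71 = 143.
C[4]: S = E(K, 71) = 163; 80 ⊕ 163 = 243.
C[5]: S = E(K, 163) = 132; 132 ⊕ 132 = 0.
So S[5] = 132.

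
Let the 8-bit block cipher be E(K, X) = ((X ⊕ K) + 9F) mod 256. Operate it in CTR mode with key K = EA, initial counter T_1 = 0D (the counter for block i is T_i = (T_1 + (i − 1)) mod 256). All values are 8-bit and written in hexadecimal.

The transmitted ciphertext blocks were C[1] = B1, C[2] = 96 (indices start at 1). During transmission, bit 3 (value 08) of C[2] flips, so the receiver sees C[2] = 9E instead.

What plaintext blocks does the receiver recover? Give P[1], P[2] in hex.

CTR decryption: S_i = E(K, T_i) where T_i is the counter for block i; P_i = C_i ⊕ S_i.
Only C[2] changed, to 9E. In CTR, a change in C_i flips the same bit in P_i only; the keystream is unaffected. Decrypting the received ciphertext:
P[1]: T = 0D, S = E(K, T) = 86; B1 ⊕ 86 = 37.
P[2]: T = 0E, S = E(K, T) = 83; 9E ⊕ 83 = 1D.
Blocks that differ from the original plaintext: P[2].

P[1] = 37, P[2] = 1D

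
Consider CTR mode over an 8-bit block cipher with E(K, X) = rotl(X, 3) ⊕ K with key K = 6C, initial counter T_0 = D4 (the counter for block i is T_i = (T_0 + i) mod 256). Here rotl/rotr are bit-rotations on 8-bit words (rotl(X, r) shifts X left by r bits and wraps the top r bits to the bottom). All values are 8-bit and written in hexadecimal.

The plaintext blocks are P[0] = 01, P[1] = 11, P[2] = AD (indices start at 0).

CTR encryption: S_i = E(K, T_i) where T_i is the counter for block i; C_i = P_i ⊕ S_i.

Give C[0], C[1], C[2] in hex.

C[0] = CB, C[1] = D3, C[2] = 77

C[0]: T = D4, S = E(K, T) = CA; 01 ⊕ CA = CB.
C[1]: T = D5, S = E(K, T) = C2; 11 ⊕ C2 = D3.
C[2]: T = D6, S = E(K, T) = DA; AD ⊕ DA = 77.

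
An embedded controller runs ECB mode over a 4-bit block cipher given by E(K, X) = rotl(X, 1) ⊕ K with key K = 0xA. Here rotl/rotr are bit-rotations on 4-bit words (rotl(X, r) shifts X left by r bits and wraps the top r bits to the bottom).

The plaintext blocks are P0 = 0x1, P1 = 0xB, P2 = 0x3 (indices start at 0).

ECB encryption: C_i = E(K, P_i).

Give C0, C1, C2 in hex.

C0: E(K, 0x1) = 0x8.
C1: E(K, 0xB) = 0xD.
C2: E(K, 0x3) = 0xC.

C0 = 0x8, C1 = 0xD, C2 = 0xC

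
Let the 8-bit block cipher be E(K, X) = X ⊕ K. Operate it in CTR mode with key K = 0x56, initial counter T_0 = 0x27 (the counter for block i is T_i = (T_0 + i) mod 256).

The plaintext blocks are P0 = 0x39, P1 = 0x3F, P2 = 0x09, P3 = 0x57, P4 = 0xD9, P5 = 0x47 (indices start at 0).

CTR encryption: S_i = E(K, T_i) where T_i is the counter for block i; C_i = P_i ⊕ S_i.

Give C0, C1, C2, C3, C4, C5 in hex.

C0: T = 0x27, S = E(K, T) = 0x71; 0x39 ⊕ 0x71 = 0x48.
C1: T = 0x28, S = E(K, T) = 0x7E; 0x3F ⊕ 0x7E = 0x41.
C2: T = 0x29, S = E(K, T) = 0x7F; 0x09 ⊕ 0x7F = 0x76.
C3: T = 0x2A, S = E(K, T) = 0x7C; 0x57 ⊕ 0x7C = 0x2B.
C4: T = 0x2B, S = E(K, T) = 0x7D; 0xD9 ⊕ 0x7D = 0xA4.
C5: T = 0x2C, S = E(K, T) = 0x7A; 0x47 ⊕ 0x7A = 0x3D.

C0 = 0x48, C1 = 0x41, C2 = 0x76, C3 = 0x2B, C4 = 0xA4, C5 = 0x3D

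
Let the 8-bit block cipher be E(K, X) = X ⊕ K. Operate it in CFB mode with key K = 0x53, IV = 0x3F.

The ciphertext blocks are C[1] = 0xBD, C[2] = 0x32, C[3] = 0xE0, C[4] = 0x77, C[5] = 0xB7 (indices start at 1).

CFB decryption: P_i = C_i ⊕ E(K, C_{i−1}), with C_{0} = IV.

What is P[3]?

P[3] = 0x81

P[3]: E(K, 0x32) = 0x61; 0xE0 ⊕ 0x61 = 0x81.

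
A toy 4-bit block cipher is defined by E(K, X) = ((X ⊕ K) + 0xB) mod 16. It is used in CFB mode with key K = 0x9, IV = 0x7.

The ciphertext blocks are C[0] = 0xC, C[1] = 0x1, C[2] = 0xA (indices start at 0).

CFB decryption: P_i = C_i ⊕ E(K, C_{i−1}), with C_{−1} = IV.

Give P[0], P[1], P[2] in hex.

P[0]: E(K, 0x7) = 0x9; 0xC ⊕ 0x9 = 0x5.
P[1]: E(K, 0xC) = 0x0; 0x1 ⊕ 0x0 = 0x1.
P[2]: E(K, 0x1) = 0x3; 0xA ⊕ 0x3 = 0x9.

P[0] = 0x5, P[1] = 0x1, P[2] = 0x9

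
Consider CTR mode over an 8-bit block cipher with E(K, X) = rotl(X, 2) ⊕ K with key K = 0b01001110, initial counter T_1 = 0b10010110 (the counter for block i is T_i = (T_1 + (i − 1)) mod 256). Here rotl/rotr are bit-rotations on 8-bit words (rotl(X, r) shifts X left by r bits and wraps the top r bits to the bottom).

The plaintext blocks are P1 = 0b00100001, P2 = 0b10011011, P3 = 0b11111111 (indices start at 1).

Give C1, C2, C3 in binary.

CTR encryption: S_i = E(K, T_i) where T_i is the counter for block i; C_i = P_i ⊕ S_i.
C1: T = 0b10010110, S = E(K, T) = 0b00010100; 0b00100001 ⊕ 0b00010100 = 0b00110101.
C2: T = 0b10010111, S = E(K, T) = 0b00010000; 0b10011011 ⊕ 0b00010000 = 0b10001011.
C3: T = 0b10011000, S = E(K, T) = 0b00101100; 0b11111111 ⊕ 0b00101100 = 0b11010011.

C1 = 0b00110101, C2 = 0b10001011, C3 = 0b11010011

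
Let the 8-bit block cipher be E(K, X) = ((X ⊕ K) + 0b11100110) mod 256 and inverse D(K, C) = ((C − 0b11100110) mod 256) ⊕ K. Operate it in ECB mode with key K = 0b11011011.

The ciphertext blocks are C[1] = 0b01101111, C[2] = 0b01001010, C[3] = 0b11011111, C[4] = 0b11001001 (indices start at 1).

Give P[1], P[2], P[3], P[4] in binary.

ECB decryption: P_i = D(K, C_i).
P[1]: D(K, 0b01101111) = 0b01010010.
P[2]: D(K, 0b01001010) = 0b10111111.
P[3]: D(K, 0b11011111) = 0b00100010.
P[4]: D(K, 0b11001001) = 0b00111000.

P[1] = 0b01010010, P[2] = 0b10111111, P[3] = 0b00100010, P[4] = 0b00111000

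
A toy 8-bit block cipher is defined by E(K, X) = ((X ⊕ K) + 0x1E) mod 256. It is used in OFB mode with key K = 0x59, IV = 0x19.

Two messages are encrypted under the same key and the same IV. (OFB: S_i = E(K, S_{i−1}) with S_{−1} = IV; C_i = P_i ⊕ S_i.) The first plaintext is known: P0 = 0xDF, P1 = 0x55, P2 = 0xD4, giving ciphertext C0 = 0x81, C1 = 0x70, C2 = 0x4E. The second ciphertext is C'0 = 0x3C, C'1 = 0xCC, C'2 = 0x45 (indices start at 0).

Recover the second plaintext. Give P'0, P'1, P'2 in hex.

In OFB with a reused IV, both messages share the same keystream S_i, so C_i ⊕ C'_i = P_i ⊕ P'_i and thus P'_i = P_i ⊕ C_i ⊕ C'_i.
P'0: 0xDF ⊕ 0x81 ⊕ 0x3C = 0x62.
P'1: 0x55 ⊕ 0x70 ⊕ 0xCC = 0xE9.
P'2: 0xD4 ⊕ 0x4E ⊕ 0x45 = 0xDF.

P'0 = 0x62, P'1 = 0xE9, P'2 = 0xDF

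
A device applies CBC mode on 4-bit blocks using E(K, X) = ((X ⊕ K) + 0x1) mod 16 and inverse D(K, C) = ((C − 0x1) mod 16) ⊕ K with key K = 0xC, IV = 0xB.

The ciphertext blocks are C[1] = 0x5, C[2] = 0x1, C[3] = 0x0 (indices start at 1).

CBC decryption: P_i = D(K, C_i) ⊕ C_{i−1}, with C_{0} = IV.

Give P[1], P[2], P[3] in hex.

P[1] = 0x3, P[2] = 0x9, P[3] = 0x2

P[1]: D(K, 0x5) = 0x8; 0x8 ⊕ 0xB = 0x3.
P[2]: D(K, 0x1) = 0xC; 0xC ⊕ 0x5 = 0x9.
P[3]: D(K, 0x0) = 0x3; 0x3 ⊕ 0x1 = 0x2.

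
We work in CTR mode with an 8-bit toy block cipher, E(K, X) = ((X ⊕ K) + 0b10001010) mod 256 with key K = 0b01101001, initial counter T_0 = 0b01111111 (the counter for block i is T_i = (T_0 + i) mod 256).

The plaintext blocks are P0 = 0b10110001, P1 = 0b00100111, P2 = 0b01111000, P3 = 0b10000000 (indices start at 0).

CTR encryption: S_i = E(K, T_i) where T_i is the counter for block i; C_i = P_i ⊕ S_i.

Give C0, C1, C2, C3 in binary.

C0 = 0b00010001, C1 = 0b01010100, C2 = 0b00001010, C3 = 0b11110101

C0: T = 0b01111111, S = E(K, T) = 0b10100000; 0b10110001 ⊕ 0b10100000 = 0b00010001.
C1: T = 0b10000000, S = E(K, T) = 0b01110011; 0b00100111 ⊕ 0b01110011 = 0b01010100.
C2: T = 0b10000001, S = E(K, T) = 0b01110010; 0b01111000 ⊕ 0b01110010 = 0b00001010.
C3: T = 0b10000010, S = E(K, T) = 0b01110101; 0b10000000 ⊕ 0b01110101 = 0b11110101.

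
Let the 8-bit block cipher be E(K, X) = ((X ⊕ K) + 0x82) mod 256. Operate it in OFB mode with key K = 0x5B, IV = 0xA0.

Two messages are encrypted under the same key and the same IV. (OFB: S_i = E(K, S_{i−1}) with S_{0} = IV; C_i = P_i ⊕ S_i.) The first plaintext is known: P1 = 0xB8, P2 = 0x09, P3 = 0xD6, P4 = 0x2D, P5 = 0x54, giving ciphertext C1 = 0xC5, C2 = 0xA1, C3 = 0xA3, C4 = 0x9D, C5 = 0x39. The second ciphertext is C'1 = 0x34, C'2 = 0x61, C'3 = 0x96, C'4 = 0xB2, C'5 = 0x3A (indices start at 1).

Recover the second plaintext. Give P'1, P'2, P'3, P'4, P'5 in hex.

In OFB with a reused IV, both messages share the same keystream S_i, so C_i ⊕ C'_i = P_i ⊕ P'_i and thus P'_i = P_i ⊕ C_i ⊕ C'_i.
P'1: 0xB8 ⊕ 0xC5 ⊕ 0x34 = 0x49.
P'2: 0x09 ⊕ 0xA1 ⊕ 0x61 = 0xC9.
P'3: 0xD6 ⊕ 0xA3 ⊕ 0x96 = 0xE3.
P'4: 0x2D ⊕ 0x9D ⊕ 0xB2 = 0x02.
P'5: 0x54 ⊕ 0x39 ⊕ 0x3A = 0x57.

P'1 = 0x49, P'2 = 0xC9, P'3 = 0xE3, P'4 = 0x02, P'5 = 0x57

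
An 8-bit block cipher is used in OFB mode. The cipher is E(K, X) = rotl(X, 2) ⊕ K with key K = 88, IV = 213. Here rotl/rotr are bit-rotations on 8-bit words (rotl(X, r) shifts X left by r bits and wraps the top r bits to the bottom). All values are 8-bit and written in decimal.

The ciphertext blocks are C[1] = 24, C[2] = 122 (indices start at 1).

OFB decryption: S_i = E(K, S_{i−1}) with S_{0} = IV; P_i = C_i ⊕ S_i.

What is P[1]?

P[1] = 23

P[1]: S = E(K, 213) = 15; 24 ⊕ 15 = 23.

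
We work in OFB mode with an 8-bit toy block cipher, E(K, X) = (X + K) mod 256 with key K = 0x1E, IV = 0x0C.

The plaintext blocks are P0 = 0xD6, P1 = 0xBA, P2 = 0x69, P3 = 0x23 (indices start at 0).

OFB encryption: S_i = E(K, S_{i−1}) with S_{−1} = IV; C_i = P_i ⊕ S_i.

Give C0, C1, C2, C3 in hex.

C0 = 0xFC, C1 = 0xF2, C2 = 0x0F, C3 = 0xA7

C0: S = E(K, 0x0C) = 0x2A; 0xD6 ⊕ 0x2A = 0xFC.
C1: S = E(K, 0x2A) = 0x48; 0xBA ⊕ 0x48 = 0xF2.
C2: S = E(K, 0x48) = 0x66; 0x69 ⊕ 0x66 = 0x0F.
C3: S = E(K, 0x66) = 0x84; 0x23 ⊕ 0x84 = 0xA7.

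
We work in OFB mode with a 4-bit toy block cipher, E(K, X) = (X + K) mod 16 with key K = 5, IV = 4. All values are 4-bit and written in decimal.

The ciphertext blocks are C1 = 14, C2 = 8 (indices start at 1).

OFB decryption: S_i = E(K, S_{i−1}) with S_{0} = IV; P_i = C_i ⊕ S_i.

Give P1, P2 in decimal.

P1: S = E(K, 4) = 9; 14 ⊕ 9 = 7.
P2: S = E(K, 9) = 14; 8 ⊕ 14 = 6.

P1 = 7, P2 = 6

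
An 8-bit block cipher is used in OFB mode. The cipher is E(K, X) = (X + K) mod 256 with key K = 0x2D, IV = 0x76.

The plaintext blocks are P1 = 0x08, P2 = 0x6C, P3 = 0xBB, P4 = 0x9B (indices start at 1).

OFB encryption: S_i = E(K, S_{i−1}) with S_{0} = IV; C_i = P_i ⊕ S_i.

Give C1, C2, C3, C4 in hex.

C1: S = E(K, 0x76) = 0xA3; 0x08 ⊕ 0xA3 = 0xAB.
C2: S = E(K, 0xA3) = 0xD0; 0x6C ⊕ 0xD0 = 0xBC.
C3: S = E(K, 0xD0) = 0xFD; 0xBB ⊕ 0xFD = 0x46.
C4: S = E(K, 0xFD) = 0x2A; 0x9B ⊕ 0x2A = 0xB1.

C1 = 0xAB, C2 = 0xBC, C3 = 0x46, C4 = 0xB1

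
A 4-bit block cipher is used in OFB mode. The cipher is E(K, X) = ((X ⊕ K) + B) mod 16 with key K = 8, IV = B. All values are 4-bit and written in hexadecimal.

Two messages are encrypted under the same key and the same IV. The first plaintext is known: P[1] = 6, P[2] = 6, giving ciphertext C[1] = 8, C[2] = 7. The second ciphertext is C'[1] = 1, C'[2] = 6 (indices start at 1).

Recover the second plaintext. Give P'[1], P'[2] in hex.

In OFB with a reused IV, both messages share the same keystream S_i, so C_i ⊕ C'_i = P_i ⊕ P'_i and thus P'_i = P_i ⊕ C_i ⊕ C'_i.
P'[1]: 6 ⊕ 8 ⊕ 1 = F.
P'[2]: 6 ⊕ 7 ⊕ 6 = 7.

P'[1] = F, P'[2] = 7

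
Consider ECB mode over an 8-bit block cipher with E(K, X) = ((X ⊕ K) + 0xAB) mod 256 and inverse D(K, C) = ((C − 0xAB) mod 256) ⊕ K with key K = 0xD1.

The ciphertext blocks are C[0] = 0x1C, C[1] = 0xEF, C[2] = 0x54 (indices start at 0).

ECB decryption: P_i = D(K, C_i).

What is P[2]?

P[2] = 0x78

P[2]: D(K, 0x54) = 0x78.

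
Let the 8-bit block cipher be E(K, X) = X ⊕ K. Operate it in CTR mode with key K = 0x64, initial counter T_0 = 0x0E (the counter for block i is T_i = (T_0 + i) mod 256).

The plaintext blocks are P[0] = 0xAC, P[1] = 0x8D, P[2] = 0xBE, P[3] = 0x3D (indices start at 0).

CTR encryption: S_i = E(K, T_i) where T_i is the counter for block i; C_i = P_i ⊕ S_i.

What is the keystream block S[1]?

C[0]: T = 0x0E, S = E(K, T) = 0x6A; 0xAC ⊕ 0x6A = 0xC6.
C[1]: T = 0x0F, S = E(K, T) = 0x6B; 0x8D ⊕ 0x6B = 0xE6.
So S[1] = 0x6B.

0x6B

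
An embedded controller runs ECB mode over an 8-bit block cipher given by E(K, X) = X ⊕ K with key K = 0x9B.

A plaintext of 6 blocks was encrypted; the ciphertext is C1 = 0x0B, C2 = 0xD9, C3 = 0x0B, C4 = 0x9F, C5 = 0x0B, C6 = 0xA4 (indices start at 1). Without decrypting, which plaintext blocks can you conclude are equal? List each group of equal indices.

P1 = P3 = P5

ECB encrypts each block independently with the same key, so equal ciphertext blocks imply equal plaintext blocks.
C1 = C3 = C5 = 0x0B, so P1 = P3 = P5.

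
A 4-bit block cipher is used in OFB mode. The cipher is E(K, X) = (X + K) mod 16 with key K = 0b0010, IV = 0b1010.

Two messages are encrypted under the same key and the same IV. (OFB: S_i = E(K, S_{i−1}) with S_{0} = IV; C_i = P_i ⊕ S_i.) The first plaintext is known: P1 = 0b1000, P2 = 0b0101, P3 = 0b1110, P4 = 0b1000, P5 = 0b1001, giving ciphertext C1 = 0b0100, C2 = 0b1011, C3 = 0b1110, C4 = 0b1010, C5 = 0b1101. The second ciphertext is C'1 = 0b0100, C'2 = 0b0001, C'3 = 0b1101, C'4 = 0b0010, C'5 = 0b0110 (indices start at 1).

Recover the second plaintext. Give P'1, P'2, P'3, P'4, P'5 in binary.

P'1 = 0b1000, P'2 = 0b1111, P'3 = 0b1101, P'4 = 0b0000, P'5 = 0b0010

In OFB with a reused IV, both messages share the same keystream S_i, so C_i ⊕ C'_i = P_i ⊕ P'_i and thus P'_i = P_i ⊕ C_i ⊕ C'_i.
P'1: 0b1000 ⊕ 0b0100 ⊕ 0b0100 = 0b1000.
P'2: 0b0101 ⊕ 0b1011 ⊕ 0b0001 = 0b1111.
P'3: 0b1110 ⊕ 0b1110 ⊕ 0b1101 = 0b1101.
P'4: 0b1000 ⊕ 0b1010 ⊕ 0b0010 = 0b0000.
P'5: 0b1001 ⊕ 0b1101 ⊕ 0b0110 = 0b0010.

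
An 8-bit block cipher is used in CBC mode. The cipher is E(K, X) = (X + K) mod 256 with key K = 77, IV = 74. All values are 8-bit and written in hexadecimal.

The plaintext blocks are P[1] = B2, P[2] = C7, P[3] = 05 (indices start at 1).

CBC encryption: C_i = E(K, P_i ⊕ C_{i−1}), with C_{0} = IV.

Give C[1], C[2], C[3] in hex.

C[1] = 3D, C[2] = 71, C[3] = EB

C[1]: P[1] ⊕ 74 = C6; E(K, C6) = 3D.
C[2]: P[2] ⊕ 3D = FA; E(K, FA) = 71.
C[3]: P[3] ⊕ 71 = 74; E(K, 74) = EB.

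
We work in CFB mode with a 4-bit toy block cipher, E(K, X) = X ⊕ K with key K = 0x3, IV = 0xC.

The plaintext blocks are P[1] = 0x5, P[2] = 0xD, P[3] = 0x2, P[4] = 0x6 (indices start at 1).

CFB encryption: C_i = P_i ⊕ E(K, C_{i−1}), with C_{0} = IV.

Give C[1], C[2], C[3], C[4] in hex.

C[1]: E(K, 0xC) = 0xF; 0x5 ⊕ 0xF = 0xA.
C[2]: E(K, 0xA) = 0x9; 0xD ⊕ 0x9 = 0x4.
C[3]: E(K, 0x4) = 0x7; 0x2 ⊕ 0x7 = 0x5.
C[4]: E(K, 0x5) = 0x6; 0x6 ⊕ 0x6 = 0x0.

C[1] = 0xA, C[2] = 0x4, C[3] = 0x5, C[4] = 0x0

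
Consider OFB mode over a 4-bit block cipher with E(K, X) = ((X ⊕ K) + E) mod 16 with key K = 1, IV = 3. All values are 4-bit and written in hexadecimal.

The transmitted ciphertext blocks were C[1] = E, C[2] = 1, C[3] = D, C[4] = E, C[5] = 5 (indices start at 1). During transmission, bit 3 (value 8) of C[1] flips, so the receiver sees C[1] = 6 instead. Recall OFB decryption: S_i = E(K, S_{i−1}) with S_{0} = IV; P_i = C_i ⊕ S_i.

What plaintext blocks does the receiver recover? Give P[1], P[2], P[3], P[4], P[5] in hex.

P[1] = 6, P[2] = E, P[3] = 1, P[4] = 5, P[5] = D

Only C[1] changed, to 6. In OFB, a change in C_i flips the same bit in P_i only; the keystream is unaffected. Decrypting the received ciphertext:
P[1]: S = E(K, 3) = 0; 6 ⊕ 0 = 6.
P[2]: S = E(K, 0) = F; 1 ⊕ F = E.
P[3]: S = E(K, F) = C; D ⊕ C = 1.
P[4]: S = E(K, C) = B; E ⊕ B = 5.
P[5]: S = E(K, B) = 8; 5 ⊕ 8 = D.
Blocks that differ from the original plaintext: P[1].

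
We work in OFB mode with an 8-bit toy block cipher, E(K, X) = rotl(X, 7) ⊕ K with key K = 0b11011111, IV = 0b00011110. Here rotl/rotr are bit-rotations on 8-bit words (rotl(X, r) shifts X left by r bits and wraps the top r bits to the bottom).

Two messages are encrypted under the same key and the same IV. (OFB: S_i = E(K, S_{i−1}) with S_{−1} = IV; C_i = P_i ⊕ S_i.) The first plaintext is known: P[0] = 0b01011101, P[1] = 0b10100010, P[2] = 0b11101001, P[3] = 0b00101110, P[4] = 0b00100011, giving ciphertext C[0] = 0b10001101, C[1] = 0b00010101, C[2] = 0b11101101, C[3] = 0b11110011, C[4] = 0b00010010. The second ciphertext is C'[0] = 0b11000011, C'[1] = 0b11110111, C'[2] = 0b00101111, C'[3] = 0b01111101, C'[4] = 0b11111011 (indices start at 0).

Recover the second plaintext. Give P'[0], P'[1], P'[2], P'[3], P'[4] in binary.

P'[0] = 0b00010011, P'[1] = 0b01000000, P'[2] = 0b00101011, P'[3] = 0b10100000, P'[4] = 0b11001010

In OFB with a reused IV, both messages share the same keystream S_i, so C_i ⊕ C'_i = P_i ⊕ P'_i and thus P'_i = P_i ⊕ C_i ⊕ C'_i.
P'[0]: 0b01011101 ⊕ 0b10001101 ⊕ 0b11000011 = 0b00010011.
P'[1]: 0b10100010 ⊕ 0b00010101 ⊕ 0b11110111 = 0b01000000.
P'[2]: 0b11101001 ⊕ 0b11101101 ⊕ 0b00101111 = 0b00101011.
P'[3]: 0b00101110 ⊕ 0b11110011 ⊕ 0b01111101 = 0b10100000.
P'[4]: 0b00100011 ⊕ 0b00010010 ⊕ 0b11111011 = 0b11001010.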